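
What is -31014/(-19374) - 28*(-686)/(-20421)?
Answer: 43533517/65939409 ≈ 0.66020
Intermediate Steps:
-31014/(-19374) - 28*(-686)/(-20421) = -31014*(-1/19374) + 19208*(-1/20421) = 5169/3229 - 19208/20421 = 43533517/65939409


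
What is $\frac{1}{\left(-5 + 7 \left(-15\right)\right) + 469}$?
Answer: $\frac{1}{359} \approx 0.0027855$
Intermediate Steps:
$\frac{1}{\left(-5 + 7 \left(-15\right)\right) + 469} = \frac{1}{\left(-5 - 105\right) + 469} = \frac{1}{-110 + 469} = \frac{1}{359}$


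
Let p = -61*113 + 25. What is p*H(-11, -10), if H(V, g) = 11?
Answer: -75548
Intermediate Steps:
p = -6868 (p = -6893 + 25 = -6868)
p*H(-11, -10) = -6868*11 = -75548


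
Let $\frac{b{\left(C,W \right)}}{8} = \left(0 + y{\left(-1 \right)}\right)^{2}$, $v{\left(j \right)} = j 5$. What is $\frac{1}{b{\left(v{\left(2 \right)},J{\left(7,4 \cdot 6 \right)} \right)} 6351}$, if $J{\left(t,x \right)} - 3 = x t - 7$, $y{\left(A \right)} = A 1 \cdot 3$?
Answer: $\frac{1}{457272} \approx 2.1869 \cdot 10^{-6}$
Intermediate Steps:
$y{\left(A \right)} = 3 A$ ($y{\left(A \right)} = A 3 = 3 A$)
$v{\left(j \right)} = 5 j$
$J{\left(t,x \right)} = -4 + t x$ ($J{\left(t,x \right)} = 3 + \left(x t - 7\right) = 3 + \left(t x - 7\right) = 3 + \left(-7 + t x\right) = -4 + t x$)
$b{\left(C,W \right)} = 72$ ($b{\left(C,W \right)} = 8 \left(0 + 3 \left(-1\right)\right)^{2} = 8 \left(0 - 3\right)^{2} = 8 \left(-3\right)^{2} = 8 \cdot 9 = 72$)
$\frac{1}{b{\left(v{\left(2 \right)},J{\left(7,4 \cdot 6 \right)} \right)} 6351} = \frac{1}{72 \cdot 6351} = \frac{1}{72} \cdot \frac{1}{6351} = \frac{1}{457272}$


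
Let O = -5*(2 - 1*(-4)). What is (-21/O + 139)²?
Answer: 1951609/100 ≈ 19516.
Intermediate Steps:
O = -30 (O = -5*(2 + 4) = -5*6 = -30)
(-21/O + 139)² = (-21/(-30) + 139)² = (-21*(-1/30) + 139)² = (7/10 + 139)² = (1397/10)² = 1951609/100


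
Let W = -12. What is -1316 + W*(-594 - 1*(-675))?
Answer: -2288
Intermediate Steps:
-1316 + W*(-594 - 1*(-675)) = -1316 - 12*(-594 - 1*(-675)) = -1316 - 12*(-594 + 675) = -1316 - 12*81 = -1316 - 972 = -2288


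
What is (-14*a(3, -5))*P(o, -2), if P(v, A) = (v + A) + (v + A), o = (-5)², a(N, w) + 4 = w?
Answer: 5796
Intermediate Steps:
a(N, w) = -4 + w
o = 25
P(v, A) = 2*A + 2*v (P(v, A) = (A + v) + (A + v) = 2*A + 2*v)
(-14*a(3, -5))*P(o, -2) = (-14*(-4 - 5))*(2*(-2) + 2*25) = (-14*(-9))*(-4 + 50) = 126*46 = 5796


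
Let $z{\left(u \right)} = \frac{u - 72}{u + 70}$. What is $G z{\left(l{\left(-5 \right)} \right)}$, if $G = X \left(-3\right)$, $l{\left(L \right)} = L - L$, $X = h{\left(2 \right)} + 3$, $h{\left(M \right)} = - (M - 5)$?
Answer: $\frac{648}{35} \approx 18.514$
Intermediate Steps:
$h{\left(M \right)} = 5 - M$ ($h{\left(M \right)} = - (-5 + M) = 5 - M$)
$X = 6$ ($X = \left(5 - 2\right) + 3 = 3 + 3 = 6$)
$l{\left(L \right)} = 0$
$z{\left(u \right)} = \frac{-72 + u}{70 + u}$
$G = -18$ ($G = 6 \left(-3\right) = -18$)
$G z{\left(l{\left(-5 \right)} \right)} = - 18 \frac{-72 + 0}{70 + 0} = - 18 \cdot \frac{1}{70} \left(-72\right) = \left(-18\right) \left(- \frac{36}{35}\right) = \frac{648}{35}$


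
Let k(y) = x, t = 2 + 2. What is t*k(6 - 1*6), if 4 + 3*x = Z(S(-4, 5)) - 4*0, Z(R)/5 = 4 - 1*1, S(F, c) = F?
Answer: 44/3 ≈ 14.667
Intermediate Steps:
Z(R) = 15 (Z(R) = 5*(4 - 1*1) = 5*(4 - 1) = 5*3 = 15)
t = 4
x = 11/3 (x = -4/3 + (15 - 4*0)/3 = -4/3 + (15 + 0)/3 = -4/3 + (⅓)*15 = -4/3 + 5 = 11/3 ≈ 3.6667)
k(y) = 11/3
t*k(6 - 1*6) = 4*(11/3) = 44/3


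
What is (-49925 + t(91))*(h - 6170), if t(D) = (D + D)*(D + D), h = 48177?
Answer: -705759607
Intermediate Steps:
t(D) = 4*D**2 (t(D) = (2*D)*(2*D) = 4*D**2)
(-49925 + t(91))*(h - 6170) = (-49925 + 4*91**2)*(48177 - 6170) = (-49925 + 4*8281)*42007 = (-49925 + 33124)*42007 = -16801*42007 = -705759607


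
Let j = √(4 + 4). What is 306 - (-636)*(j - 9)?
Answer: -5418 + 1272*√2 ≈ -3619.1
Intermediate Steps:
j = 2*√2 (j = √8 = 2*√2 ≈ 2.8284)
306 - (-636)*(j - 9) = 306 - (-636)*(2*√2 - 9) = 306 - (-636)*(-9 + 2*√2) = 306 - 159*(36 - 8*√2) = 306 + (-5724 + 1272*√2) = -5418 + 1272*√2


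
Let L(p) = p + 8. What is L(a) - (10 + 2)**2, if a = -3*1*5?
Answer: -151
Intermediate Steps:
a = -15 (a = -3*5 = -15)
L(p) = 8 + p
L(a) - (10 + 2)**2 = (8 - 15) - (10 + 2)**2 = -7 - 1*12**2 = -7 - 1*144 = -7 - 144 = -151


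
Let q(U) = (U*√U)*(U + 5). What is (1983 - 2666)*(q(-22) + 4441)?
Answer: -3033203 - 255442*I*√22 ≈ -3.0332e+6 - 1.1981e+6*I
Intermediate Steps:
q(U) = U^(3/2)*(5 + U)
(1983 - 2666)*(q(-22) + 4441) = (1983 - 2666)*((-22)^(3/2)*(5 - 22) + 4441) = -683*(-22*I*√22*(-17) + 4441) = -683*(374*I*√22 + 4441) = -683*(4441 + 374*I*√22) = -3033203 - 255442*I*√22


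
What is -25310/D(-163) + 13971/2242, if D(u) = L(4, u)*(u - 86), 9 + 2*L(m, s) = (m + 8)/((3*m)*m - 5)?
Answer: -715105919/41869350 ≈ -17.079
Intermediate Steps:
L(m, s) = -9/2 + (8 + m)/(2*(-5 + 3*m²)) (L(m, s) = -9/2 + ((m + 8)/((3*m)*m - 5))/2 = -9/2 + ((8 + m)/(3*m² - 5))/2 = -9/2 + ((8 + m)/(-5 + 3*m²))/2 = -9/2 + (8 + m)/(2*(-5 + 3*m²)))
D(u) = 375 - 375*u/86 (D(u) = ((53 + 4 - 27*4²)/(2*(-5 + 3*4²)))*(u - 86) = ((53 + 4 - 27*16)/(2*(-5 + 3*16)))*(-86 + u) = ((53 + 4 - 432)/(2*(-5 + 48)))*(-86 + u) = ((½)*(-375)/43)*(-86 + u) = ((½)*(1/43)*(-375))*(-86 + u) = -375*(-86 + u)/86 = 375 - 375*u/86)
-25310/D(-163) + 13971/2242 = -25310/(375 - 375/86*(-163)) + 13971/2242 = -25310/(375 + 61125/86) + 13971*(1/2242) = -25310/93375/86 + 13971/2242 = -25310*86/93375 + 13971/2242 = -435332/18675 + 13971/2242 = -715105919/41869350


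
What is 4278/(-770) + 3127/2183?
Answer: -58738/14245 ≈ -4.1234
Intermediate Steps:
4278/(-770) + 3127/2183 = 4278*(-1/770) + 3127*(1/2183) = -2139/385 + 53/37 = -58738/14245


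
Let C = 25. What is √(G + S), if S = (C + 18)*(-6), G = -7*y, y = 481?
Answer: 5*I*√145 ≈ 60.208*I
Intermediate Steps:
G = -3367 (G = -7*481 = -3367)
S = -258 (S = (25 + 18)*(-6) = 43*(-6) = -258)
√(G + S) = √(-3367 - 258) = √(-3625) = 5*I*√145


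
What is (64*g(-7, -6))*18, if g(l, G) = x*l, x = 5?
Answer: -40320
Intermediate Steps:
g(l, G) = 5*l
(64*g(-7, -6))*18 = (64*(5*(-7)))*18 = (64*(-35))*18 = -2240*18 = -40320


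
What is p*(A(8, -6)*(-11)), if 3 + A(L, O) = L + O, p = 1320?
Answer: 14520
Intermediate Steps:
A(L, O) = -3 + L + O (A(L, O) = -3 + (L + O) = -3 + L + O)
p*(A(8, -6)*(-11)) = 1320*((-3 + 8 - 6)*(-11)) = 1320*(-1*(-11)) = 1320*11 = 14520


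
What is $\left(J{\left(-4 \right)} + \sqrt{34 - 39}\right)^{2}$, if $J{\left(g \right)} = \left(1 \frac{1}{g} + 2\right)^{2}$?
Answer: $\frac{1121}{256} + \frac{49 i \sqrt{5}}{8} \approx 4.3789 + 13.696 i$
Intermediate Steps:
$J{\left(g \right)} = \left(2 + \frac{1}{g}\right)^{2}$ ($J{\left(g \right)} = \left(\frac{1}{g} + 2\right)^{2} = \left(2 + \frac{1}{g}\right)^{2}$)
$\left(J{\left(-4 \right)} + \sqrt{34 - 39}\right)^{2} = \left(\frac{\left(1 + 2 \left(-4\right)\right)^{2}}{16} + \sqrt{34 - 39}\right)^{2} = \left(\frac{\left(1 - 8\right)^{2}}{16} + \sqrt{-5}\right)^{2} = \left(\frac{\left(-7\right)^{2}}{16} + i \sqrt{5}\right)^{2} = \left(\frac{1}{16} \cdot 49 + i \sqrt{5}\right)^{2} = \left(\frac{49}{16} + i \sqrt{5}\right)^{2}$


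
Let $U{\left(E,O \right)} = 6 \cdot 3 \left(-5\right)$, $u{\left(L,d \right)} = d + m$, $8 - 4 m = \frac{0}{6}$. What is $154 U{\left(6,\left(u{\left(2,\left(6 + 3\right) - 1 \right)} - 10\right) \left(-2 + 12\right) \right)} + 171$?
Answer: $-13689$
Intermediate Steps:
$m = 2$ ($m = 2 - \frac{0 \cdot \frac{1}{6}}{4} = 2 - 0 = 2 + 0 = 2$)
$u{\left(L,d \right)} = 2 + d$ ($u{\left(L,d \right)} = d + 2 = 2 + d$)
$U{\left(E,O \right)} = -90$ ($U{\left(E,O \right)} = 18 \left(-5\right) = -90$)
$154 U{\left(6,\left(u{\left(2,\left(6 + 3\right) - 1 \right)} - 10\right) \left(-2 + 12\right) \right)} + 171 = 154 \left(-90\right) + 171 = -13860 + 171 = -13689$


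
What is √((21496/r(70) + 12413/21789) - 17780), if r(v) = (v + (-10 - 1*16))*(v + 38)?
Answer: I*√50424577882910/53262 ≈ 133.32*I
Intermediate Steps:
r(v) = (-26 + v)*(38 + v) (r(v) = (v + (-10 - 16))*(38 + v) = (v - 26)*(38 + v) = (-26 + v)*(38 + v))
√((21496/r(70) + 12413/21789) - 17780) = √((21496/(-988 + 70² + 12*70) + 12413/21789) - 17780) = √((21496/(-988 + 4900 + 840) + 12413*(1/21789)) - 17780) = √((21496/4752 + 12413/21789) - 17780) = √((21496*(1/4752) + 12413/21789) - 17780) = √((2687/594 + 12413/21789) - 17780) = √(2441495/479358 - 17780) = √(-8520543745/479358) = I*√50424577882910/53262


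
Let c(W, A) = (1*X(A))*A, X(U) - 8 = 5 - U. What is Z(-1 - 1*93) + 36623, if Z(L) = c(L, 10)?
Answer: 36653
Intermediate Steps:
X(U) = 13 - U (X(U) = 8 + (5 - U) = 13 - U)
c(W, A) = A*(13 - A) (c(W, A) = (1*(13 - A))*A = (13 - A)*A = A*(13 - A))
Z(L) = 30 (Z(L) = 10*(13 - 1*10) = 10*(13 - 10) = 10*3 = 30)
Z(-1 - 1*93) + 36623 = 30 + 36623 = 36653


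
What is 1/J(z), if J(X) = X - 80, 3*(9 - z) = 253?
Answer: -3/466 ≈ -0.0064378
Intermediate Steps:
z = -226/3 (z = 9 - ⅓*253 = 9 - 253/3 = -226/3 ≈ -75.333)
J(X) = -80 + X
1/J(z) = 1/(-80 - 226/3) = 1/(-466/3) = -3/466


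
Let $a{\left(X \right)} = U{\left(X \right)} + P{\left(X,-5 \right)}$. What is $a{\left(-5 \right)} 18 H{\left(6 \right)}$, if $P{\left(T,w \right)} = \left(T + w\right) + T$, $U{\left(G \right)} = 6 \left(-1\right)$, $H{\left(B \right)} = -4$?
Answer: $1512$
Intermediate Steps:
$U{\left(G \right)} = -6$
$P{\left(T,w \right)} = w + 2 T$
$a{\left(X \right)} = -11 + 2 X$ ($a{\left(X \right)} = -6 + \left(-5 + 2 X\right) = -11 + 2 X$)
$a{\left(-5 \right)} 18 H{\left(6 \right)} = \left(-11 + 2 \left(-5\right)\right) 18 \left(-4\right) = \left(-11 - 10\right) 18 \left(-4\right) = \left(-21\right) 18 \left(-4\right) = \left(-378\right) \left(-4\right) = 1512$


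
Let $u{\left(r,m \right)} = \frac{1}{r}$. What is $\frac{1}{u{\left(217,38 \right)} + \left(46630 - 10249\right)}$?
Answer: $\frac{217}{7894678} \approx 2.7487 \cdot 10^{-5}$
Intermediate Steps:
$\frac{1}{u{\left(217,38 \right)} + \left(46630 - 10249\right)} = \frac{1}{\frac{1}{217} + \left(46630 - 10249\right)} = \frac{1}{\frac{1}{217} + 36381} = \frac{1}{\frac{7894678}{217}} = \frac{217}{7894678}$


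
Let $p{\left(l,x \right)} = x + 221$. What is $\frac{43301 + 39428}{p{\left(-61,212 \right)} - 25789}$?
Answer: $- \frac{82729}{25356} \approx -3.2627$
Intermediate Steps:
$p{\left(l,x \right)} = 221 + x$
$\frac{43301 + 39428}{p{\left(-61,212 \right)} - 25789} = \frac{43301 + 39428}{\left(221 + 212\right) - 25789} = \frac{82729}{433 - 25789} = \frac{82729}{-25356} = 82729 \left(- \frac{1}{25356}\right) = - \frac{82729}{25356}$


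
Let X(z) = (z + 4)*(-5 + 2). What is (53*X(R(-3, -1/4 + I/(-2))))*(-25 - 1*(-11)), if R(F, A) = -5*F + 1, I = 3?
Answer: 44520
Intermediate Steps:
R(F, A) = 1 - 5*F
X(z) = -12 - 3*z (X(z) = (4 + z)*(-3) = -12 - 3*z)
(53*X(R(-3, -1/4 + I/(-2))))*(-25 - 1*(-11)) = (53*(-12 - 3*(1 - 5*(-3))))*(-25 - 1*(-11)) = (53*(-12 - 3*(1 + 15)))*(-25 + 11) = (53*(-12 - 3*16))*(-14) = (53*(-12 - 48))*(-14) = (53*(-60))*(-14) = -3180*(-14) = 44520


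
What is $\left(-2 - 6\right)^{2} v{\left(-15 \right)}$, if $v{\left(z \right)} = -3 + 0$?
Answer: $-192$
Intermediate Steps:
$v{\left(z \right)} = -3$
$\left(-2 - 6\right)^{2} v{\left(-15 \right)} = \left(-2 - 6\right)^{2} \left(-3\right) = \left(-8\right)^{2} \left(-3\right) = 64 \left(-3\right) = -192$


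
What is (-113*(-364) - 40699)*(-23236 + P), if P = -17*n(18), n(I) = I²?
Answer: -12446152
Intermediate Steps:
P = -5508 (P = -17*18² = -17*324 = -5508)
(-113*(-364) - 40699)*(-23236 + P) = (-113*(-364) - 40699)*(-23236 - 5508) = (41132 - 40699)*(-28744) = 433*(-28744) = -12446152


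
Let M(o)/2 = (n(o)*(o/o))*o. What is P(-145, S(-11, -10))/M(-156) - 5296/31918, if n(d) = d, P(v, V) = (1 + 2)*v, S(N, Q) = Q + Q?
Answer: -45275207/258918816 ≈ -0.17486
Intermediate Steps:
S(N, Q) = 2*Q
P(v, V) = 3*v
M(o) = 2*o**2 (M(o) = 2*((o*(o/o))*o) = 2*((o*1)*o) = 2*(o*o) = 2*o**2)
P(-145, S(-11, -10))/M(-156) - 5296/31918 = (3*(-145))/((2*(-156)**2)) - 5296/31918 = -435/(2*24336) - 5296*1/31918 = -435/48672 - 2648/15959 = -435*1/48672 - 2648/15959 = -145/16224 - 2648/15959 = -45275207/258918816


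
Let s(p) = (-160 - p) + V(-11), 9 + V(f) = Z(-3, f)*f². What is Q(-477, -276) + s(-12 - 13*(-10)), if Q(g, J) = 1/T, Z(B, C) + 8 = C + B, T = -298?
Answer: -878803/298 ≈ -2949.0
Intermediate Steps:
Z(B, C) = -8 + B + C (Z(B, C) = -8 + (C + B) = -8 + (B + C) = -8 + B + C)
Q(g, J) = -1/298 (Q(g, J) = 1/(-298) = -1/298)
V(f) = -9 + f²*(-11 + f) (V(f) = -9 + (-8 - 3 + f)*f² = -9 + (-11 + f)*f² = -9 + f²*(-11 + f))
s(p) = -2831 - p (s(p) = (-160 - p) + (-9 + (-11)²*(-11 - 11)) = (-160 - p) + (-9 + 121*(-22)) = (-160 - p) + (-9 - 2662) = (-160 - p) - 2671 = -2831 - p)
Q(-477, -276) + s(-12 - 13*(-10)) = -1/298 + (-2831 - (-12 - 13*(-10))) = -1/298 + (-2831 - (-12 + 130)) = -1/298 + (-2831 - 1*118) = -1/298 + (-2831 - 118) = -1/298 - 2949 = -878803/298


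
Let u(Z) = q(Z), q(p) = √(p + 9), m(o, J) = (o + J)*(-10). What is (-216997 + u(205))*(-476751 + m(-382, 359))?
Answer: 103403627437 - 476521*√214 ≈ 1.0340e+11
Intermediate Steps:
m(o, J) = -10*J - 10*o (m(o, J) = (J + o)*(-10) = -10*J - 10*o)
q(p) = √(9 + p)
u(Z) = √(9 + Z)
(-216997 + u(205))*(-476751 + m(-382, 359)) = (-216997 + √(9 + 205))*(-476751 + (-10*359 - 10*(-382))) = (-216997 + √214)*(-476751 + (-3590 + 3820)) = (-216997 + √214)*(-476751 + 230) = (-216997 + √214)*(-476521) = 103403627437 - 476521*√214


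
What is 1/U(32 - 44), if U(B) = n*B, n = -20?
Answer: 1/240 ≈ 0.0041667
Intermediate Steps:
U(B) = -20*B
1/U(32 - 44) = 1/(-20*(32 - 44)) = 1/(-20*(-12)) = 1/240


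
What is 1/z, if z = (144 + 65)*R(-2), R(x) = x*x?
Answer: 1/836 ≈ 0.0011962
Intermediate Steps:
R(x) = x²
z = 836 (z = (144 + 65)*(-2)² = 209*4 = 836)
1/z = 1/836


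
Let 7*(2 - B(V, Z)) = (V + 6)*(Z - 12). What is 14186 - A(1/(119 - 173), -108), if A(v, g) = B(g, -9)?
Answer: 14490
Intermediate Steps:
B(V, Z) = 2 - (-12 + Z)*(6 + V)/7 (B(V, Z) = 2 - (V + 6)*(Z - 12)/7 = 2 - (6 + V)*(-12 + Z)/7 = 2 - (-12 + Z)*(6 + V)/7)
A(v, g) = 20 + 3*g (A(v, g) = 86/7 - 6/7*(-9) + 12*g/7 - ⅐*g*(-9) = 86/7 + 54/7 + 12*g/7 + 9*g/7 = 20 + 3*g)
14186 - A(1/(119 - 173), -108) = 14186 - (20 + 3*(-108)) = 14186 - (20 - 324) = 14186 - 1*(-304) = 14186 + 304 = 14490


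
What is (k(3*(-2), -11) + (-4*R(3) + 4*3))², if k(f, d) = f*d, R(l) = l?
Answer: 4356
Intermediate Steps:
k(f, d) = d*f
(k(3*(-2), -11) + (-4*R(3) + 4*3))² = (-33*(-2) + (-4*3 + 4*3))² = (-11*(-6) + (-12 + 12))² = (66 + 0)² = 66² = 4356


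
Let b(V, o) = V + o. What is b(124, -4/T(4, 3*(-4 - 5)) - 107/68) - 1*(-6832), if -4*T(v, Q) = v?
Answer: 473173/68 ≈ 6958.4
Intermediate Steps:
T(v, Q) = -v/4
b(124, -4/T(4, 3*(-4 - 5)) - 107/68) - 1*(-6832) = (124 + (-4/((-¼*4)) - 107/68)) - 1*(-6832) = (124 + (-4/(-1) - 107*1/68)) + 6832 = (124 + (-4*(-1) - 107/68)) + 6832 = (124 + (4 - 107/68)) + 6832 = (124 + 165/68) + 6832 = 8597/68 + 6832 = 473173/68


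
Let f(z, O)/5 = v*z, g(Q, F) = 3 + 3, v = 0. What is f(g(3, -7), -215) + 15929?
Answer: 15929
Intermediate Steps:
g(Q, F) = 6
f(z, O) = 0 (f(z, O) = 5*(0*z) = 5*0 = 0)
f(g(3, -7), -215) + 15929 = 0 + 15929 = 15929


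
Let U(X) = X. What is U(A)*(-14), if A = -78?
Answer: 1092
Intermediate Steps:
U(A)*(-14) = -78*(-14) = 1092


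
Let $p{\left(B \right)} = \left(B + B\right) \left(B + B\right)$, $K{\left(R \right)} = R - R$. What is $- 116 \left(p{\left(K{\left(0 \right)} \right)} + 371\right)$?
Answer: $-43036$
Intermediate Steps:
$K{\left(R \right)} = 0$
$p{\left(B \right)} = 4 B^{2}$ ($p{\left(B \right)} = 2 B 2 B = 4 B^{2}$)
$- 116 \left(p{\left(K{\left(0 \right)} \right)} + 371\right) = - 116 \left(4 \cdot 0^{2} + 371\right) = - 116 \left(4 \cdot 0 + 371\right) = - 116 \left(0 + 371\right) = \left(-116\right) 371 = -43036$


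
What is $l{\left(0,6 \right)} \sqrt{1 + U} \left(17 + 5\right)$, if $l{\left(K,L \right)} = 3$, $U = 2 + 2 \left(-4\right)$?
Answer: $66 i \sqrt{5} \approx 147.58 i$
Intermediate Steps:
$U = -6$ ($U = 2 - 8 = -6$)
$l{\left(0,6 \right)} \sqrt{1 + U} \left(17 + 5\right) = 3 \sqrt{1 - 6} \left(17 + 5\right) = 3 \sqrt{-5} \cdot 22 = 3 i \sqrt{5} \cdot 22 = 66 i \sqrt{5}$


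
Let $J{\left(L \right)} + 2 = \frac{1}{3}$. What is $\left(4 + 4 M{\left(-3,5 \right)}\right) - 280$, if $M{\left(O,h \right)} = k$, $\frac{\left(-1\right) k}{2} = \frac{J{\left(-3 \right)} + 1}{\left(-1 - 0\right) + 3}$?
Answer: $- \frac{820}{3} \approx -273.33$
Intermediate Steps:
$J{\left(L \right)} = - \frac{5}{3}$ ($J{\left(L \right)} = -2 + \frac{1}{3} = - \frac{5}{3}$)
$k = \frac{2}{3}$ ($k = - 2 \frac{- \frac{5}{3} + 1}{\left(-1 - 0\right) + 3} = - 2 \left(- \frac{2}{3 \left(\left(-1 + 0\right) + 3\right)}\right) = - 2 \left(- \frac{2}{3 \left(-1 + 3\right)}\right) = - 2 \left(- \frac{2}{3 \cdot 2}\right) = - 2 \left(\left(- \frac{2}{3}\right) \frac{1}{2}\right) = \left(-2\right) \left(- \frac{1}{3}\right) = \frac{2}{3} \approx 0.66667$)
$M{\left(O,h \right)} = \frac{2}{3}$
$\left(4 + 4 M{\left(-3,5 \right)}\right) - 280 = \left(4 + 4 \cdot \frac{2}{3}\right) - 280 = \left(4 + \frac{8}{3}\right) - 280 = \frac{20}{3} - 280 = - \frac{820}{3}$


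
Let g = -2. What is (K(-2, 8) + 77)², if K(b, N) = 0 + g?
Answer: 5625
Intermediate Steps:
K(b, N) = -2 (K(b, N) = 0 - 2 = -2)
(K(-2, 8) + 77)² = (-2 + 77)² = 75² = 5625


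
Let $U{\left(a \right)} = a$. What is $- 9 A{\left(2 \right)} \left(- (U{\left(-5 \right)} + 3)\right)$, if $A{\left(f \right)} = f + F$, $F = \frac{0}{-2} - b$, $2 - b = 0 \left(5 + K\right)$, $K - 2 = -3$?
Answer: $0$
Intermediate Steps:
$K = -1$ ($K = 2 - 3 = -1$)
$b = 2$ ($b = 2 - 0 \left(5 - 1\right) = 2 - 0 \cdot 4 = 2 - 0 = 2 + 0 = 2$)
$F = -2$ ($F = \frac{0}{-2} - 2 = 0 \left(- \frac{1}{2}\right) - 2 = 0 - 2 = -2$)
$A{\left(f \right)} = -2 + f$ ($A{\left(f \right)} = f - 2 = -2 + f$)
$- 9 A{\left(2 \right)} \left(- (U{\left(-5 \right)} + 3)\right) = - 9 \left(-2 + 2\right) \left(- (-5 + 3)\right) = \left(-9\right) 0 \left(\left(-1\right) \left(-2\right)\right) = 0 \cdot 2 = 0$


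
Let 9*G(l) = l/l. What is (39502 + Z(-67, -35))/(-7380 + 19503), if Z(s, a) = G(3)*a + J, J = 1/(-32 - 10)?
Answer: 4976759/1527498 ≈ 3.2581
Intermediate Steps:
J = -1/42 (J = 1/(-42) = -1/42 ≈ -0.023810)
G(l) = 1/9 (G(l) = (l/l)/9 = (1/9)*1 = 1/9)
Z(s, a) = -1/42 + a/9 (Z(s, a) = a/9 - 1/42 = -1/42 + a/9)
(39502 + Z(-67, -35))/(-7380 + 19503) = (39502 + (-1/42 + (1/9)*(-35)))/(-7380 + 19503) = (39502 + (-1/42 - 35/9))/12123 = (39502 - 493/126)*(1/12123) = (4976759/126)*(1/12123) = 4976759/1527498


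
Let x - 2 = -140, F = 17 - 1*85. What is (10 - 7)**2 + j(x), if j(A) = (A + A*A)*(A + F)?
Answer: -3894627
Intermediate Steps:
F = -68 (F = 17 - 85 = -68)
x = -138 (x = 2 - 140 = -138)
j(A) = (-68 + A)*(A + A**2) (j(A) = (A + A*A)*(A - 68) = (A + A**2)*(-68 + A) = (-68 + A)*(A + A**2))
(10 - 7)**2 + j(x) = (10 - 7)**2 - 138*(-68 + (-138)**2 - 67*(-138)) = 3**2 - 138*(-68 + 19044 + 9246) = 9 - 138*28222 = 9 - 3894636 = -3894627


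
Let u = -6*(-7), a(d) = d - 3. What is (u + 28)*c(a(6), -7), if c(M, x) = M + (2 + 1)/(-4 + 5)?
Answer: 420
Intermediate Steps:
a(d) = -3 + d
c(M, x) = 3 + M (c(M, x) = M + 3/1 = M + 3*1 = M + 3 = 3 + M)
u = 42
(u + 28)*c(a(6), -7) = (42 + 28)*(3 + (-3 + 6)) = 70*(3 + 3) = 70*6 = 420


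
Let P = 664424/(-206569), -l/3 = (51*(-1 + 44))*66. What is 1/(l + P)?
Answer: -206569/89695816190 ≈ -2.3030e-6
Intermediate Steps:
l = -434214 (l = -3*51*(-1 + 44)*66 = -3*51*43*66 = -6579*66 = -3*144738 = -434214)
P = -664424/206569 (P = 664424*(-1/206569) = -664424/206569 ≈ -3.2165)
1/(l + P) = 1/(-434214 - 664424/206569) = 1/(-89695816190/206569) = -206569/89695816190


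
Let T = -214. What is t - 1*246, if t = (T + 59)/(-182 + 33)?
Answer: -36499/149 ≈ -244.96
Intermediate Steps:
t = 155/149 (t = (-214 + 59)/(-182 + 33) = -155/(-149) = -155*(-1/149) = 155/149 ≈ 1.0403)
t - 1*246 = 155/149 - 1*246 = 155/149 - 246 = -36499/149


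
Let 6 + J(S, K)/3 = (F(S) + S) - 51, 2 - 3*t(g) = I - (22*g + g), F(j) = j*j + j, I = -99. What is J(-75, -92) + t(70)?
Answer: 50473/3 ≈ 16824.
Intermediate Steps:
F(j) = j + j² (F(j) = j² + j = j + j²)
t(g) = 101/3 + 23*g/3 (t(g) = ⅔ - (-99 - (22*g + g))/3 = ⅔ - (-99 - 23*g)/3 = ⅔ + (33 + 23*g/3) = 101/3 + 23*g/3)
J(S, K) = -171 + 3*S + 3*S*(1 + S) (J(S, K) = -18 + 3*((S*(1 + S) + S) - 51) = -18 + 3*((S + S*(1 + S)) - 51) = -18 + 3*(-51 + S + S*(1 + S)) = -18 + (-153 + 3*S + 3*S*(1 + S)) = -171 + 3*S + 3*S*(1 + S))
J(-75, -92) + t(70) = (-171 + 3*(-75) + 3*(-75)*(1 - 75)) + (101/3 + (23/3)*70) = (-171 - 225 + 3*(-75)*(-74)) + (101/3 + 1610/3) = (-171 - 225 + 16650) + 1711/3 = 16254 + 1711/3 = 50473/3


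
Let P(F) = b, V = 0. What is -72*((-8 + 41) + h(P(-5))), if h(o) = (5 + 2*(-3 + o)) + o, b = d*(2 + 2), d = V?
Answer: -2304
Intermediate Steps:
d = 0
b = 0 (b = 0*(2 + 2) = 0*4 = 0)
P(F) = 0
h(o) = -1 + 3*o (h(o) = (5 + (-6 + 2*o)) + o = (-1 + 2*o) + o = -1 + 3*o)
-72*((-8 + 41) + h(P(-5))) = -72*((-8 + 41) + (-1 + 3*0)) = -72*(33 + (-1 + 0)) = -72*(33 - 1) = -72*32 = -2304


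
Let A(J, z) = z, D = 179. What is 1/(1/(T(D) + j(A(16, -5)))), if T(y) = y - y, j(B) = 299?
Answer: 299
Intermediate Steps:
T(y) = 0
1/(1/(T(D) + j(A(16, -5)))) = 1/(1/(0 + 299)) = 1/(1/299) = 299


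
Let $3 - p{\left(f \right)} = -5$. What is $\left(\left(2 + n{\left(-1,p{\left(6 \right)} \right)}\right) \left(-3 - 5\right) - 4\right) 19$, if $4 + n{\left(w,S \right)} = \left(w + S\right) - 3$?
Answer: $-380$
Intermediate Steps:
$p{\left(f \right)} = 8$ ($p{\left(f \right)} = 3 - -5 = 3 + 5 = 8$)
$n{\left(w,S \right)} = -7 + S + w$ ($n{\left(w,S \right)} = -4 - \left(3 - S - w\right) = -4 + \left(-3 + S + w\right) = -7 + S + w$)
$\left(\left(2 + n{\left(-1,p{\left(6 \right)} \right)}\right) \left(-3 - 5\right) - 4\right) 19 = \left(\left(2 - 0\right) \left(-3 - 5\right) - 4\right) 19 = \left(\left(2 + 0\right) \left(-8\right) - 4\right) 19 = \left(2 \left(-8\right) - 4\right) 19 = \left(-16 - 4\right) 19 = \left(-20\right) 19 = -380$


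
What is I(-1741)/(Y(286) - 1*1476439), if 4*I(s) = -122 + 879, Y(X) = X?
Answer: -757/5904612 ≈ -0.00012820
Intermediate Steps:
I(s) = 757/4 (I(s) = (-122 + 879)/4 = (1/4)*757 = 757/4)
I(-1741)/(Y(286) - 1*1476439) = 757/(4*(286 - 1*1476439)) = 757/(4*(286 - 1476439)) = (757/4)/(-1476153) = (757/4)*(-1/1476153) = -757/5904612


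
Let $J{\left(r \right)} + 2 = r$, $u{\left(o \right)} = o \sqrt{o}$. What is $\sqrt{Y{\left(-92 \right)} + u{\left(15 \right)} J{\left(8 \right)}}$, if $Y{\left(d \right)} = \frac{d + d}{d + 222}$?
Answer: $\frac{\sqrt{-5980 + 380250 \sqrt{15}}}{65} \approx 18.632$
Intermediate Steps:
$u{\left(o \right)} = o^{\frac{3}{2}}$
$J{\left(r \right)} = -2 + r$
$Y{\left(d \right)} = \frac{2 d}{222 + d}$
$\sqrt{Y{\left(-92 \right)} + u{\left(15 \right)} J{\left(8 \right)}} = \sqrt{2 \left(-92\right) \frac{1}{222 - 92} + 15^{\frac{3}{2}} \left(-2 + 8\right)} = \sqrt{2 \left(-92\right) \frac{1}{130} + 15 \sqrt{15} \cdot 6} = \sqrt{2 \left(-92\right) \frac{1}{130} + 90 \sqrt{15}} = \sqrt{- \frac{92}{65} + 90 \sqrt{15}}$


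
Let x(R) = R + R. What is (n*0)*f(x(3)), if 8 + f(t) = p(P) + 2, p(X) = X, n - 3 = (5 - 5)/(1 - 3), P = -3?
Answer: 0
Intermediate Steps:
n = 3 (n = 3 + (5 - 5)/(1 - 3) = 3 + 0/(-2) = 3 + 0*(-½) = 3 + 0 = 3)
x(R) = 2*R
f(t) = -9 (f(t) = -8 + (-3 + 2) = -8 - 1 = -9)
(n*0)*f(x(3)) = (3*0)*(-9) = 0*(-9) = 0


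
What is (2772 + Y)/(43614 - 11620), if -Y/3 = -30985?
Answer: 5631/1882 ≈ 2.9920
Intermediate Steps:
Y = 92955 (Y = -3*(-30985) = 92955)
(2772 + Y)/(43614 - 11620) = (2772 + 92955)/(43614 - 11620) = 95727/31994 = 95727*(1/31994) = 5631/1882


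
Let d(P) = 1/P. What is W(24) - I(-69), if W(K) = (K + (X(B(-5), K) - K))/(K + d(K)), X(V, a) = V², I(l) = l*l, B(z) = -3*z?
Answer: -2741697/577 ≈ -4751.6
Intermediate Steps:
I(l) = l²
W(K) = 225/(K + 1/K) (W(K) = (K + ((-3*(-5))² - K))/(K + 1/K) = (K + (15² - K))/(K + 1/K) = (K + (225 - K))/(K + 1/K) = 225/(K + 1/K))
W(24) - I(-69) = 225*24/(1 + 24²) - 1*(-69)² = 225*24/(1 + 576) - 1*4761 = 225*24/577 - 4761 = 225*24*(1/577) - 4761 = 5400/577 - 4761 = -2741697/577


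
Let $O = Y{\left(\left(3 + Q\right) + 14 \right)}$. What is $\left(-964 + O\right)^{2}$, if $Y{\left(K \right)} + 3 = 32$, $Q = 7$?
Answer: $874225$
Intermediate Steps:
$Y{\left(K \right)} = 29$ ($Y{\left(K \right)} = -3 + 32 = 29$)
$O = 29$
$\left(-964 + O\right)^{2} = \left(-964 + 29\right)^{2} = \left(-935\right)^{2} = 874225$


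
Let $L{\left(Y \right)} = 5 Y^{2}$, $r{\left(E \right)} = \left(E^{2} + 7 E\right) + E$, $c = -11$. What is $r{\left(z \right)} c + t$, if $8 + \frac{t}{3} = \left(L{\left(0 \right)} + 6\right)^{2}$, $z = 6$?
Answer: $-840$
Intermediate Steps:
$r{\left(E \right)} = E^{2} + 8 E$
$t = 84$ ($t = -24 + 3 \left(5 \cdot 0^{2} + 6\right)^{2} = -24 + 3 \left(5 \cdot 0 + 6\right)^{2} = -24 + 3 \left(0 + 6\right)^{2} = -24 + 3 \cdot 6^{2} = -24 + 3 \cdot 36 = -24 + 108 = 84$)
$r{\left(z \right)} c + t = 6 \left(8 + 6\right) \left(-11\right) + 84 = 6 \cdot 14 \left(-11\right) + 84 = 84 \left(-11\right) + 84 = -924 + 84 = -840$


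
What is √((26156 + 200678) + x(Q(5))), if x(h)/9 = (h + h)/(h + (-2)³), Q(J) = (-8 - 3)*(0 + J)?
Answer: 2*√2778909/7 ≈ 476.29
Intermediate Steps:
Q(J) = -11*J
x(h) = 18*h/(-8 + h) (x(h) = 9*((h + h)/(h + (-2)³)) = 9*((2*h)/(h - 8)) = 9*((2*h)/(-8 + h)) = 9*(2*h/(-8 + h)) = 18*h/(-8 + h))
√((26156 + 200678) + x(Q(5))) = √((26156 + 200678) + 18*(-11*5)/(-8 - 11*5)) = √(226834 + 18*(-55)/(-8 - 55)) = √(226834 + 18*(-55)/(-63)) = √(226834 + 18*(-55)*(-1/63)) = √(226834 + 110/7) = √(1587948/7) = 2*√2778909/7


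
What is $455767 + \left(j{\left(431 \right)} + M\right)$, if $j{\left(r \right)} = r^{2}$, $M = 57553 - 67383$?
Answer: $631698$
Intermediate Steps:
$M = -9830$ ($M = 57553 - 67383 = -9830$)
$455767 + \left(j{\left(431 \right)} + M\right) = 455767 - \left(9830 - 431^{2}\right) = 455767 + \left(185761 - 9830\right) = 455767 + 175931 = 631698$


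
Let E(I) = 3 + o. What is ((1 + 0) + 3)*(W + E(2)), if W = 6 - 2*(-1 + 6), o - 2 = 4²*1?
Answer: 68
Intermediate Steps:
o = 18 (o = 2 + 4²*1 = 2 + 16*1 = 2 + 16 = 18)
E(I) = 21 (E(I) = 3 + 18 = 21)
W = -4 (W = 6 - 2*5 = 6 - 10 = -4)
((1 + 0) + 3)*(W + E(2)) = ((1 + 0) + 3)*(-4 + 21) = (1 + 3)*17 = 4*17 = 68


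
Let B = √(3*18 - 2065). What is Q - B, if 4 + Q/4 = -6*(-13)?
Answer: 296 - I*√2011 ≈ 296.0 - 44.844*I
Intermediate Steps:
B = I*√2011 (B = √(54 - 2065) = √(-2011) = I*√2011 ≈ 44.844*I)
Q = 296 (Q = -16 + 4*(-6*(-13)) = -16 + 4*78 = -16 + 312 = 296)
Q - B = 296 - I*√2011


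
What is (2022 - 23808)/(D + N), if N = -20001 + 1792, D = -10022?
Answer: 21786/28231 ≈ 0.77170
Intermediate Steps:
N = -18209
(2022 - 23808)/(D + N) = (2022 - 23808)/(-10022 - 18209) = -21786/(-28231) = -21786*(-1/28231) = 21786/28231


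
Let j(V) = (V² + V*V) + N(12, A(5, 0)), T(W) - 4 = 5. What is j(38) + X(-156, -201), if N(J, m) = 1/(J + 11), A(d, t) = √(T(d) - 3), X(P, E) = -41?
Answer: 65482/23 ≈ 2847.0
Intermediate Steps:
T(W) = 9 (T(W) = 4 + 5 = 9)
A(d, t) = √6 (A(d, t) = √(9 - 3) = √6)
N(J, m) = 1/(11 + J)
j(V) = 1/23 + 2*V² (j(V) = (V² + V*V) + 1/(11 + 12) = (V² + V²) + 1/23 = 2*V² + 1/23 = 1/23 + 2*V²)
j(38) + X(-156, -201) = (1/23 + 2*38²) - 41 = (1/23 + 2*1444) - 41 = (1/23 + 2888) - 41 = 66425/23 - 41 = 65482/23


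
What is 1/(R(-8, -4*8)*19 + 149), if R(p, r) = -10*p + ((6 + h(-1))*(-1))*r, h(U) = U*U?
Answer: 1/5925 ≈ 0.00016878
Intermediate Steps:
h(U) = U**2
R(p, r) = -10*p - 7*r (R(p, r) = -10*p + ((6 + (-1)**2)*(-1))*r = -10*p + ((6 + 1)*(-1))*r = -10*p + (7*(-1))*r = -10*p - 7*r)
1/(R(-8, -4*8)*19 + 149) = 1/((-10*(-8) - (-28)*8)*19 + 149) = 1/((80 - 7*(-32))*19 + 149) = 1/((80 + 224)*19 + 149) = 1/(304*19 + 149) = 1/(5776 + 149) = 1/5925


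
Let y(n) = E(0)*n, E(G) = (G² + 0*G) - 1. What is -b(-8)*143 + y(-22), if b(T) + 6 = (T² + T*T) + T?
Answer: -16280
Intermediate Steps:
E(G) = -1 + G² (E(G) = (G² + 0) - 1 = G² - 1 = -1 + G²)
b(T) = -6 + T + 2*T² (b(T) = -6 + ((T² + T*T) + T) = -6 + ((T² + T²) + T) = -6 + (2*T² + T) = -6 + (T + 2*T²) = -6 + T + 2*T²)
y(n) = -n (y(n) = (-1 + 0²)*n = (-1 + 0)*n = -n)
-b(-8)*143 + y(-22) = -(-6 - 8 + 2*(-8)²)*143 - 1*(-22) = -(-6 - 8 + 2*64)*143 + 22 = -(-6 - 8 + 128)*143 + 22 = -1*114*143 + 22 = -114*143 + 22 = -16302 + 22 = -16280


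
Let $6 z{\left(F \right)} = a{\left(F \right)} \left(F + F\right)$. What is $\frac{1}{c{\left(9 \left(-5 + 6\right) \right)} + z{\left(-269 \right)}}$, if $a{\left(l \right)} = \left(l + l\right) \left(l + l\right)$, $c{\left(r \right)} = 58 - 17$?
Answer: $- \frac{3}{77860313} \approx -3.8531 \cdot 10^{-8}$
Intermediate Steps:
$c{\left(r \right)} = 41$ ($c{\left(r \right)} = 58 - 17 = 41$)
$a{\left(l \right)} = 4 l^{2}$ ($a{\left(l \right)} = 2 l 2 l = 4 l^{2}$)
$z{\left(F \right)} = \frac{4 F^{3}}{3}$ ($z{\left(F \right)} = \frac{4 F^{2} \left(F + F\right)}{6} = \frac{4 F^{2} \cdot 2 F}{6} = \frac{8 F^{3}}{6} = \frac{4 F^{3}}{3}$)
$\frac{1}{c{\left(9 \left(-5 + 6\right) \right)} + z{\left(-269 \right)}} = \frac{1}{41 + \frac{4 \left(-269\right)^{3}}{3}} = \frac{1}{41 + \frac{4}{3} \left(-19465109\right)} = \frac{1}{41 - \frac{77860436}{3}} = \frac{1}{- \frac{77860313}{3}} = - \frac{3}{77860313}$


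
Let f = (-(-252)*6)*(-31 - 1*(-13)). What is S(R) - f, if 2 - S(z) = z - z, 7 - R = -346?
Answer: 27218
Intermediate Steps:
R = 353 (R = 7 - 1*(-346) = 7 + 346 = 353)
S(z) = 2 (S(z) = 2 - (z - z) = 2 - 1*0 = 2 + 0 = 2)
f = -27216 (f = (-42*(-36))*(-31 + 13) = 1512*(-18) = -27216)
S(R) - f = 2 - 1*(-27216) = 2 + 27216 = 27218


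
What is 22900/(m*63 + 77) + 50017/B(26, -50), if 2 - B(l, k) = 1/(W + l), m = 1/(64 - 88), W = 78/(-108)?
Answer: 2740853345/106148 ≈ 25821.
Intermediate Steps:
W = -13/18 (W = 78*(-1/108) = -13/18 ≈ -0.72222)
m = -1/24 (m = 1/(-24) = -1/24 ≈ -0.041667)
B(l, k) = 2 - 1/(-13/18 + l)
22900/(m*63 + 77) + 50017/B(26, -50) = 22900/(-1/24*63 + 77) + 50017/((4*(-11 + 9*26)/(-13 + 18*26))) = 22900/(-21/8 + 77) + 50017/((4*(-11 + 234)/(-13 + 468))) = 22900/(595/8) + 50017/((4*223/455)) = 22900*(8/595) + 50017/((4*(1/455)*223)) = 36640/119 + 50017/(892/455) = 36640/119 + 50017*(455/892) = 36640/119 + 22757735/892 = 2740853345/106148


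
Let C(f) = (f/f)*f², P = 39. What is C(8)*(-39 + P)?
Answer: 0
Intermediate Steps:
C(f) = f² (C(f) = 1*f² = f²)
C(8)*(-39 + P) = 8²*(-39 + 39) = 64*0 = 0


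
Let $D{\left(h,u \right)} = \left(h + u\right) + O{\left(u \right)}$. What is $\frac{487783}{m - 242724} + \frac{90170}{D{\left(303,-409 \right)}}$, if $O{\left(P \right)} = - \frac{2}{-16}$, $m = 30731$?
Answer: $- \frac{153336422681}{179558071} \approx -853.97$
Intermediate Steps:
$O{\left(P \right)} = \frac{1}{8}$ ($O{\left(P \right)} = \left(-2\right) \left(- \frac{1}{16}\right) = \frac{1}{8}$)
$D{\left(h,u \right)} = \frac{1}{8} + h + u$ ($D{\left(h,u \right)} = \left(h + u\right) + \frac{1}{8} = \frac{1}{8} + h + u$)
$\frac{487783}{m - 242724} + \frac{90170}{D{\left(303,-409 \right)}} = \frac{487783}{30731 - 242724} + \frac{90170}{\frac{1}{8} + 303 - 409} = \frac{487783}{-211993} + \frac{90170}{- \frac{847}{8}} = 487783 \left(- \frac{1}{211993}\right) + 90170 \left(- \frac{8}{847}\right) = - \frac{487783}{211993} - \frac{721360}{847} = - \frac{153336422681}{179558071}$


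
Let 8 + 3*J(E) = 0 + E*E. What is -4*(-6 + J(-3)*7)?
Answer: 44/3 ≈ 14.667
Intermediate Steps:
J(E) = -8/3 + E²/3 (J(E) = -8/3 + (0 + E*E)/3 = -8/3 + (0 + E²)/3 = -8/3 + E²/3)
-4*(-6 + J(-3)*7) = -4*(-6 + (-8/3 + (⅓)*(-3)²)*7) = -4*(-6 + (-8/3 + (⅓)*9)*7) = -4*(-6 + (-8/3 + 3)*7) = -4*(-6 + (⅓)*7) = -4*(-6 + 7/3) = -4*(-11/3) = 44/3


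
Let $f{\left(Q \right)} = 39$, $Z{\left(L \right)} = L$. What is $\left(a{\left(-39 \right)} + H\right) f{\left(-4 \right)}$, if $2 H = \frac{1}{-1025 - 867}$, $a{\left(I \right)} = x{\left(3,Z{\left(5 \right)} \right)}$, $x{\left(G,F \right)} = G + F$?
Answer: $\frac{1180569}{3784} \approx 311.99$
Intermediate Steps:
$x{\left(G,F \right)} = F + G$
$a{\left(I \right)} = 8$ ($a{\left(I \right)} = 5 + 3 = 8$)
$H = - \frac{1}{3784}$ ($H = \frac{1}{2 \left(-1025 - 867\right)} = \frac{1}{2 \left(-1892\right)} = \frac{1}{2} \left(- \frac{1}{1892}\right) = - \frac{1}{3784} \approx -0.00026427$)
$\left(a{\left(-39 \right)} + H\right) f{\left(-4 \right)} = \left(8 - \frac{1}{3784}\right) 39 = \frac{30271}{3784} \cdot 39 = \frac{1180569}{3784}$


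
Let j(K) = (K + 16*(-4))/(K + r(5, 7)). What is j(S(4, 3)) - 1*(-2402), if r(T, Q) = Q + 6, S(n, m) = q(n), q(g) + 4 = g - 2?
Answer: 2396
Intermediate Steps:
q(g) = -6 + g (q(g) = -4 + (g - 2) = -4 + (-2 + g) = -6 + g)
S(n, m) = -6 + n
r(T, Q) = 6 + Q
j(K) = (-64 + K)/(13 + K) (j(K) = (K + 16*(-4))/(K + (6 + 7)) = (K - 64)/(K + 13) = (-64 + K)/(13 + K))
j(S(4, 3)) - 1*(-2402) = (-64 + (-6 + 4))/(13 + (-6 + 4)) - 1*(-2402) = (-64 - 2)/(13 - 2) + 2402 = -66/11 + 2402 = (1/11)*(-66) + 2402 = -6 + 2402 = 2396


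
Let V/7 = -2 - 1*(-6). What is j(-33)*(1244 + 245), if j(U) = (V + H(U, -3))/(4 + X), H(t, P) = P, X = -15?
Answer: -37225/11 ≈ -3384.1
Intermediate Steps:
V = 28 (V = 7*(-2 - 1*(-6)) = 7*(-2 + 6) = 7*4 = 28)
j(U) = -25/11 (j(U) = (28 - 3)/(4 - 15) = 25/(-11) = 25*(-1/11) = -25/11)
j(-33)*(1244 + 245) = -25*(1244 + 245)/11 = -25/11*1489 = -37225/11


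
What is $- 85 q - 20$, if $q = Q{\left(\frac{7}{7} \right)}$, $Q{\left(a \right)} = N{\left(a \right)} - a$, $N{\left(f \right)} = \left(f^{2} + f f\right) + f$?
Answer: $-190$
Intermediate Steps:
$N{\left(f \right)} = f + 2 f^{2}$ ($N{\left(f \right)} = \left(f^{2} + f^{2}\right) + f = 2 f^{2} + f = f + 2 f^{2}$)
$Q{\left(a \right)} = - a + a \left(1 + 2 a\right)$ ($Q{\left(a \right)} = a \left(1 + 2 a\right) - a = - a + a \left(1 + 2 a\right)$)
$q = 2$ ($q = 2 \left(\frac{7}{7}\right)^{2} = 2 \left(7 \cdot \frac{1}{7}\right)^{2} = 2 \cdot 1^{2} = 2 \cdot 1 = 2$)
$- 85 q - 20 = \left(-85\right) 2 - 20 = -170 - 20 = -190$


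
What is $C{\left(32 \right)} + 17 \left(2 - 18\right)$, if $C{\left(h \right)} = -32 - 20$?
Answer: $-324$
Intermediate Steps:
$C{\left(h \right)} = -52$ ($C{\left(h \right)} = -32 - 20 = -52$)
$C{\left(32 \right)} + 17 \left(2 - 18\right) = -52 + 17 \left(2 - 18\right) = -52 + 17 \left(-16\right) = -52 - 272 = -324$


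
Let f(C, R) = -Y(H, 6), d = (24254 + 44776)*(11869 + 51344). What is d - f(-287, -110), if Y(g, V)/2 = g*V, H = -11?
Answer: 4363593258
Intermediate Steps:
d = 4363593390 (d = 69030*63213 = 4363593390)
Y(g, V) = 2*V*g (Y(g, V) = 2*(g*V) = 2*(V*g) = 2*V*g)
f(C, R) = 132 (f(C, R) = -2*6*(-11) = -1*(-132) = 132)
d - f(-287, -110) = 4363593390 - 1*132 = 4363593390 - 132 = 4363593258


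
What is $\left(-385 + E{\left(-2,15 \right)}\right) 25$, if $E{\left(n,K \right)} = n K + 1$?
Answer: $-10350$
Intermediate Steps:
$E{\left(n,K \right)} = 1 + K n$ ($E{\left(n,K \right)} = K n + 1 = 1 + K n$)
$\left(-385 + E{\left(-2,15 \right)}\right) 25 = \left(-385 + \left(1 + 15 \left(-2\right)\right)\right) 25 = \left(-385 + \left(1 - 30\right)\right) 25 = \left(-385 - 29\right) 25 = \left(-414\right) 25 = -10350$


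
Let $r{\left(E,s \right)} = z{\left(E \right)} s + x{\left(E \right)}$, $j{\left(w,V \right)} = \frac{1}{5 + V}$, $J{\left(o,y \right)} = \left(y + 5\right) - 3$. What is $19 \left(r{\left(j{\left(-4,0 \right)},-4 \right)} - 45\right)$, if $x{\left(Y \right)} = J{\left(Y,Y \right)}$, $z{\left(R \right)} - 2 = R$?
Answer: $- \frac{4902}{5} \approx -980.4$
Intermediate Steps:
$J{\left(o,y \right)} = 2 + y$ ($J{\left(o,y \right)} = \left(5 + y\right) - 3 = 2 + y$)
$z{\left(R \right)} = 2 + R$
$x{\left(Y \right)} = 2 + Y$
$r{\left(E,s \right)} = 2 + E + s \left(2 + E\right)$ ($r{\left(E,s \right)} = \left(2 + E\right) s + \left(2 + E\right) = s \left(2 + E\right) + \left(2 + E\right) = 2 + E + s \left(2 + E\right)$)
$19 \left(r{\left(j{\left(-4,0 \right)},-4 \right)} - 45\right) = 19 \left(\left(2 + \frac{1}{5 + 0} - 4 \left(2 + \frac{1}{5 + 0}\right)\right) - 45\right) = 19 \left(\left(2 + \frac{1}{5} - 4 \left(2 + \frac{1}{5}\right)\right) - 45\right) = 19 \left(\left(2 + \frac{1}{5} - \frac{44}{5}\right) - 45\right) = 19 \left(- \frac{33}{5} - 45\right) = 19 \left(- \frac{258}{5}\right) = - \frac{4902}{5}$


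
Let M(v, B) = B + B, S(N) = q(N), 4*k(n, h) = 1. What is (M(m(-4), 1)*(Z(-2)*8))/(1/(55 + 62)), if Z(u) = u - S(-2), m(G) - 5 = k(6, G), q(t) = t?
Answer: 0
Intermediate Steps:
k(n, h) = ¼ (k(n, h) = (¼)*1 = ¼)
S(N) = N
m(G) = 21/4 (m(G) = 5 + ¼ = 21/4)
M(v, B) = 2*B
Z(u) = 2 + u (Z(u) = u - 1*(-2) = u + 2 = 2 + u)
(M(m(-4), 1)*(Z(-2)*8))/(1/(55 + 62)) = ((2*1)*((2 - 2)*8))/(1/(55 + 62)) = (2*(0*8))/(1/117) = (2*0)/(1/117) = 0*117 = 0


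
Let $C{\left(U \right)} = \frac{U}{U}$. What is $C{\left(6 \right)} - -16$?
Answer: $17$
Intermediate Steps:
$C{\left(U \right)} = 1$
$C{\left(6 \right)} - -16 = 1 - -16 = 1 + 16 = 17$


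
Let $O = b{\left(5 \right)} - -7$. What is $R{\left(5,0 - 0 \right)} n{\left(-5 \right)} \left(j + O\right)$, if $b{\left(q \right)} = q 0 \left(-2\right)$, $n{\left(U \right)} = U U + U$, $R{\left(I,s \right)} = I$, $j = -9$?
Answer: $-200$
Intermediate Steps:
$n{\left(U \right)} = U + U^{2}$ ($n{\left(U \right)} = U^{2} + U = U + U^{2}$)
$b{\left(q \right)} = 0$ ($b{\left(q \right)} = 0 \left(-2\right) = 0$)
$O = 7$ ($O = 0 - -7 = 0 + 7 = 7$)
$R{\left(5,0 - 0 \right)} n{\left(-5 \right)} \left(j + O\right) = 5 \left(- 5 \left(1 - 5\right)\right) \left(-9 + 7\right) = 5 \left(\left(-5\right) \left(-4\right)\right) \left(-2\right) = 5 \cdot 20 \left(-2\right) = 100 \left(-2\right) = -200$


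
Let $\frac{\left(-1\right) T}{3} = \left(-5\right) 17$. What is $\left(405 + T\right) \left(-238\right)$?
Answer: $-157080$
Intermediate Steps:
$T = 255$ ($T = - 3 \left(\left(-5\right) 17\right) = \left(-3\right) \left(-85\right) = 255$)
$\left(405 + T\right) \left(-238\right) = \left(405 + 255\right) \left(-238\right) = 660 \left(-238\right) = -157080$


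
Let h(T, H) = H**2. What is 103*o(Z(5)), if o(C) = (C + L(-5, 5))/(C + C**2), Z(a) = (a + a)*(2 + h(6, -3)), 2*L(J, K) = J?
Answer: 4429/4884 ≈ 0.90684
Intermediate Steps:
L(J, K) = J/2
Z(a) = 22*a (Z(a) = (a + a)*(2 + (-3)**2) = (2*a)*(2 + 9) = (2*a)*11 = 22*a)
o(C) = (-5/2 + C)/(C + C**2) (o(C) = (C + (1/2)*(-5))/(C + C**2) = (C - 5/2)/(C + C**2) = (-5/2 + C)/(C + C**2))
103*o(Z(5)) = 103*((-5/2 + 22*5)/(((22*5))*(1 + 22*5))) = 103*((-5/2 + 110)/(110*(1 + 110))) = 103*((1/110)*(215/2)/111) = 103*((1/110)*(1/111)*(215/2)) = 103*(43/4884) = 4429/4884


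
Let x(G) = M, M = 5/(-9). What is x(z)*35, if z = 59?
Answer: -175/9 ≈ -19.444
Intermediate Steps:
M = -5/9 (M = 5*(-⅑) = -5/9 ≈ -0.55556)
x(G) = -5/9
x(z)*35 = -5/9*35 = -175/9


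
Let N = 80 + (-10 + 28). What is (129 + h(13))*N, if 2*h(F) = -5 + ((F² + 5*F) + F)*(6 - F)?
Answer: -72324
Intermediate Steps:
N = 98 (N = 80 + 18 = 98)
h(F) = -5/2 + (6 - F)*(F² + 6*F)/2 (h(F) = (-5 + ((F² + 5*F) + F)*(6 - F))/2 = (-5 + (F² + 6*F)*(6 - F))/2 = (-5 + (6 - F)*(F² + 6*F))/2 = -5/2 + (6 - F)*(F² + 6*F)/2)
(129 + h(13))*N = (129 + (-5/2 + 18*13 - ½*13³))*98 = (129 + (-5/2 + 234 - ½*2197))*98 = (129 + (-5/2 + 234 - 2197/2))*98 = (129 - 867)*98 = -738*98 = -72324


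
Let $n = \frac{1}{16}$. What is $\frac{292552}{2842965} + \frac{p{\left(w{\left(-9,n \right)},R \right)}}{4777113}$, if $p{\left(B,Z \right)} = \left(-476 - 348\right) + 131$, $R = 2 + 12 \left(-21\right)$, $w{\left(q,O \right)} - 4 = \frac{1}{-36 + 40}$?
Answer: $\frac{42290417807}{411550456365} \approx 0.10276$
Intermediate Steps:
$n = \frac{1}{16} \approx 0.0625$
$w{\left(q,O \right)} = \frac{17}{4}$ ($w{\left(q,O \right)} = 4 + \frac{1}{-36 + 40} = 4 + \frac{1}{4} = \frac{17}{4}$)
$R = -250$ ($R = 2 - 252 = -250$)
$p{\left(B,Z \right)} = -693$ ($p{\left(B,Z \right)} = -824 + 131 = -693$)
$\frac{292552}{2842965} + \frac{p{\left(w{\left(-9,n \right)},R \right)}}{4777113} = \frac{292552}{2842965} - \frac{693}{4777113} = 292552 \cdot \frac{1}{2842965} - \frac{21}{144761} = \frac{292552}{2842965} - \frac{21}{144761} = \frac{42290417807}{411550456365}$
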